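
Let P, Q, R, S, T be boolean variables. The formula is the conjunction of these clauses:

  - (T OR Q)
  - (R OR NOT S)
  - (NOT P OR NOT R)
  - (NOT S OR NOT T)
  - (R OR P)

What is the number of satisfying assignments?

Split on R, then P.
  R=T, P=T: a clause becomes empty — 0.
  R=T, P=F: remaining (Q,S,T) ∈ {(F,F,T); (T,F,F); (T,F,T); (T,T,F)} — 4.
  R=F, P=T: remaining (Q,S,T) ∈ {(F,F,T); (T,F,F); (T,F,T)} — 3.
  R=F, P=F: a clause becomes empty — 0.
Total: 0 + 4 + 3 + 0 = 7.

7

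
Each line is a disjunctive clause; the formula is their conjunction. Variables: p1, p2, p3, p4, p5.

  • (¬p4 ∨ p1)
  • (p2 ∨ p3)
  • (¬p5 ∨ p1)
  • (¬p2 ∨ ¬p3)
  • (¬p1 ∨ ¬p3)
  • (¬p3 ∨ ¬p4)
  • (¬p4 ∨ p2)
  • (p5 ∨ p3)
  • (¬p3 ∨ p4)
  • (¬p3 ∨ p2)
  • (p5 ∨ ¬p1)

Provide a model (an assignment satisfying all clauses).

Set p1 = True and propagate.
  then p3 is forced to False.
  then p2 is forced to True.
  then p5 is forced to True.
p4 is now unconstrained; take p4 = False.
Every clause has at least one true literal under this assignment.

p1=T, p2=T, p3=F, p4=F, p5=T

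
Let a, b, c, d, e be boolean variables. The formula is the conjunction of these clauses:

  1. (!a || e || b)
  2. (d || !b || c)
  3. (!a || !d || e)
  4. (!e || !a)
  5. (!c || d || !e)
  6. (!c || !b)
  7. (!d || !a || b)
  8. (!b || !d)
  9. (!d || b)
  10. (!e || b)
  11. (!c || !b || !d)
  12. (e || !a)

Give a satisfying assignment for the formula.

a=F, b=F, c=T, d=F, e=F

Check each clause:
  1. (b || e || !a) — !a is true.
  2. (c || !b || d) — c is true.
  3. (e || !d || !a) — !d is true.
  4. (!e || !a) — !e is true.
  5. (!e || !c || d) — !e is true.
  6. (!c || !b) — !b is true.
  7. (b || !d || !a) — !d is true.
  8. (!b || !d) — !d is true.
  9. (!d || b) — !d is true.
  10. (b || !e) — !e is true.
  11. (!b || !d || !c) — !d is true.
  12. (e || !a) — !a is true.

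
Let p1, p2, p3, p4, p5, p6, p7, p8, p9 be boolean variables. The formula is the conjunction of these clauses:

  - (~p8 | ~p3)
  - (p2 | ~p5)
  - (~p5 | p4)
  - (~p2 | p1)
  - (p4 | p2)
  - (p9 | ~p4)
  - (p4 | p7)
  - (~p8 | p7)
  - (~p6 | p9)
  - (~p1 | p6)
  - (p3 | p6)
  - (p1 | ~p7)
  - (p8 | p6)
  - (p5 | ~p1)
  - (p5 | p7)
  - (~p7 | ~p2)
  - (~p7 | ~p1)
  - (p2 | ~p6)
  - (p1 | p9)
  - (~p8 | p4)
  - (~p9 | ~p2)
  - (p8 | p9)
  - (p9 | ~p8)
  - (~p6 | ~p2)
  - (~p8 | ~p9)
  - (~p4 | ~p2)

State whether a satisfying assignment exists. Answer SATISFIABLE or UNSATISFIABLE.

p2 = True:
  propagation gives p1=True, p6=True; an empty clause results — contradiction.
p2 = False:
  propagation gives p5=False, p4=True, p9=True, p1=False; an empty clause results — contradiction.
Every branch closes, so no satisfying assignment exists.

UNSATISFIABLE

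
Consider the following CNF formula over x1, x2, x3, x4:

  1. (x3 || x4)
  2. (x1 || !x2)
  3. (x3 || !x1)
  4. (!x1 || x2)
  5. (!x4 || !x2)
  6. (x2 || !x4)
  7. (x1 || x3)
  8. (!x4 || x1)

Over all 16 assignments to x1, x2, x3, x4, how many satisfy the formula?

2

Satisfying assignments:
  x1=F x2=F x3=T x4=F
  x1=T x2=T x3=T x4=F
That's 2 in total.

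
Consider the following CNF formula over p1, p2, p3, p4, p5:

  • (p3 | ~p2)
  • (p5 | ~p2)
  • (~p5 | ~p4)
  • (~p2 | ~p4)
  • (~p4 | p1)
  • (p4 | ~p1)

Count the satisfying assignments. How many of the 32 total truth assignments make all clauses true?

7

Case analysis on p4 and p2:
  p4=1, p2=1: a clause becomes empty — 0.
  p4=1, p2=0: remaining (p1,p3,p5) ∈ {(1,0,0); (1,1,0)} — 2.
  p4=0, p2=1: remaining (p1,p3,p5) ∈ {(0,1,1)} — 1.
  p4=0, p2=0: remaining (p1,p3,p5) ∈ {(0,0,0); (0,0,1); (0,1,0); (0,1,1)} — 4.
Total: 0 + 2 + 1 + 4 = 7.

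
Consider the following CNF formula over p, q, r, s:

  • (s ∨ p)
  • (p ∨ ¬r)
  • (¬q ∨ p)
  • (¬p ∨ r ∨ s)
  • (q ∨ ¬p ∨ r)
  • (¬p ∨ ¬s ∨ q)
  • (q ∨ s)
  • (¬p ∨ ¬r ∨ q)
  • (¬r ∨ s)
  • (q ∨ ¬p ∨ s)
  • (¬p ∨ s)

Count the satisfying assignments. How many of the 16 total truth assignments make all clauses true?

Satisfying assignments:
  p=F q=F r=F s=T
  p=T q=T r=F s=T
  p=T q=T r=T s=T
That's 3 in total.

3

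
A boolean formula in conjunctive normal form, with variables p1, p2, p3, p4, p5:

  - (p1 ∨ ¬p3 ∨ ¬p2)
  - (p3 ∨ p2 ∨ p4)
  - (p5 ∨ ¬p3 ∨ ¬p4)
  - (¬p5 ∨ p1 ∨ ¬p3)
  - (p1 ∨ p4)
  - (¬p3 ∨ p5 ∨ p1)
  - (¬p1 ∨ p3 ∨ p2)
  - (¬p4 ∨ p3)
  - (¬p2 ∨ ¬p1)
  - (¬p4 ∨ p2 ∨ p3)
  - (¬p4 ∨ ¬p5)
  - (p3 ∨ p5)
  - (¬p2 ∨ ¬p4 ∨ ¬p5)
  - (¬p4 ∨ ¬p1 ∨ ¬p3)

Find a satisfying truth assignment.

p1=1, p2=0, p3=1, p4=0, p5=1

Check each clause:
  1. (p1 ∨ ¬p3 ∨ ¬p2) — p1 is true.
  2. (p2 ∨ p3 ∨ p4) — p3 is true.
  3. (¬p4 ∨ ¬p3 ∨ p5) — ¬p4 is true.
  4. (¬p5 ∨ p1 ∨ ¬p3) — p1 is true.
  5. (p4 ∨ p1) — p1 is true.
  6. (¬p3 ∨ p5 ∨ p1) — p1 is true.
  7. (¬p1 ∨ p2 ∨ p3) — p3 is true.
  8. (¬p4 ∨ p3) — p3 is true.
  9. (¬p2 ∨ ¬p1) — ¬p2 is true.
  10. (p2 ∨ ¬p4 ∨ p3) — p3 is true.
  11. (¬p5 ∨ ¬p4) — ¬p4 is true.
  12. (p3 ∨ p5) — p3 is true.
  13. (¬p5 ∨ ¬p4 ∨ ¬p2) — ¬p4 is true.
  14. (¬p4 ∨ ¬p1 ∨ ¬p3) — ¬p4 is true.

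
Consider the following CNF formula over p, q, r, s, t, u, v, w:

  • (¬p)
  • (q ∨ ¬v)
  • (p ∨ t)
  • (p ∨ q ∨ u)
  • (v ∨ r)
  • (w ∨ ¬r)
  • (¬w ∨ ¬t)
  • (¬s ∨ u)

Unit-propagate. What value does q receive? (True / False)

(¬p) is a unit clause: p = False.
(t ∨ p): since p = False, the clause reduces to (t). t = True.
(¬w ∨ ¬t): since t = True, the clause reduces to (¬w). w = False.
(¬r ∨ w): since w = False, the clause reduces to (¬r). r = False.
From (v ∨ r) and r = False: v = True.
In (q ∨ ¬v), ¬v is now false; q must hold, so q = True.

True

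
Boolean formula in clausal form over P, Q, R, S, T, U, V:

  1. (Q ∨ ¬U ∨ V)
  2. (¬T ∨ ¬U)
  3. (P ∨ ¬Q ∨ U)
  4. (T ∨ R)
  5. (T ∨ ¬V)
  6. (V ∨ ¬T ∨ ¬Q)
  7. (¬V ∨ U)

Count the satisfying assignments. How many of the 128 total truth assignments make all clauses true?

Case analysis on T and U:
  T=T, U=T: a clause becomes empty — 0.
  T=T, U=F: forces Q=F; V=F; P, R, S free → 2^3 = 8.
  T=F, U=T: remaining (P,Q,R,S,V) ∈ {(F,T,T,F,F); (F,T,T,T,F); (T,T,T,F,F); (T,T,T,T,F)} — 4.
  T=F, U=F: S free; 3 ways for (P,Q,R,V) × 2^1 = 6.
Total: 0 + 8 + 4 + 6 = 18.

18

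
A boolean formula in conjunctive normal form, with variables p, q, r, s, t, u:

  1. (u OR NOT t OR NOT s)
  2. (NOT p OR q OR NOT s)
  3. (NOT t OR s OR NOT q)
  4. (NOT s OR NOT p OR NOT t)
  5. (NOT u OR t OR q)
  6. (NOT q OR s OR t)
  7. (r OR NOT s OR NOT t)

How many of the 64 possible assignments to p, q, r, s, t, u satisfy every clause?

Split on s, then t.
  s=T, t=T: remaining (p,q,r,u) ∈ {(F,F,T,T); (F,T,T,T)} — 2.
  s=T, t=F: r free; 5 ways for (p,q,u) × 2^1 = 10.
  s=F, t=T: forces q=F; p, r, u free → 2^3 = 8.
  s=F, t=F: remaining (p,q,r,u) ∈ {(F,F,F,F); (F,F,T,F); (T,F,F,F); (T,F,T,F)} — 4.
Total: 2 + 10 + 8 + 4 = 24.

24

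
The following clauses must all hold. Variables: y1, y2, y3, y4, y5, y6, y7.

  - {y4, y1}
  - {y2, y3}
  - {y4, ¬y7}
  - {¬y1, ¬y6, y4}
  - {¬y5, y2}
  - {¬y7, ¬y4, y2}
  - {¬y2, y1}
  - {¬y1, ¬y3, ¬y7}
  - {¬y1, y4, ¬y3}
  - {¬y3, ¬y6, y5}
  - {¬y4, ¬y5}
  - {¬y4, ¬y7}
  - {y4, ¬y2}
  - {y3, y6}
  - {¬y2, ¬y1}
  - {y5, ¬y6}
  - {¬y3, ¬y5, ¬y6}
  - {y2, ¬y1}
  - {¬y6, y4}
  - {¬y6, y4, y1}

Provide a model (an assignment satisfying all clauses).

y1=False, y2=False, y3=True, y4=True, y5=False, y6=False, y7=False

Check each clause:
  1. {y4, y1} — y4 is true.
  2. {y3, y2} — y3 is true.
  3. {¬y7, y4} — ¬y7 is true.
  4. {y4, ¬y6, ¬y1} — ¬y6 is true.
  5. {¬y5, y2} — ¬y5 is true.
  6. {¬y7, y2, ¬y4} — ¬y7 is true.
  7. {¬y2, y1} — ¬y2 is true.
  8. {¬y3, ¬y1, ¬y7} — ¬y7 is true.
  9. {y4, ¬y1, ¬y3} — y4 is true.
  10. {¬y6, ¬y3, y5} — ¬y6 is true.
  11. {¬y4, ¬y5} — ¬y5 is true.
  12. {¬y7, ¬y4} — ¬y7 is true.
  13. {y4, ¬y2} — y4 is true.
  14. {y3, y6} — y3 is true.
  15. {¬y2, ¬y1} — ¬y1 is true.
  16. {¬y6, y5} — ¬y6 is true.
  17. {¬y6, ¬y5, ¬y3} — ¬y6 is true.
  18. {y2, ¬y1} — ¬y1 is true.
  19. {¬y6, y4} — ¬y6 is true.
  20. {y1, ¬y6, y4} — ¬y6 is true.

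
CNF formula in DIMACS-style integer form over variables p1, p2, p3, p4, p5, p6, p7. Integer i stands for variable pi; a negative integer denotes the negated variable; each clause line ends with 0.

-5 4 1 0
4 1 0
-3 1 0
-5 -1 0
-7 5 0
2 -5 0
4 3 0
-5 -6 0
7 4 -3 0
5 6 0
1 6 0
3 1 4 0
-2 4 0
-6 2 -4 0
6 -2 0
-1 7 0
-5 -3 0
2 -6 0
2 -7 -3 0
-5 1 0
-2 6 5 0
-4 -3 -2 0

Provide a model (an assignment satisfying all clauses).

Branch on p1: take p1 = False.
  then p4 is forced to True.
  then p3 is forced to False.
  then p6 is forced to True.
  then p5 is forced to False.
  then p7 is forced to False.
  then p2 is forced to True.
Every clause has at least one true literal under this assignment.

p1 = F, p2 = T, p3 = F, p4 = T, p5 = F, p6 = T, p7 = F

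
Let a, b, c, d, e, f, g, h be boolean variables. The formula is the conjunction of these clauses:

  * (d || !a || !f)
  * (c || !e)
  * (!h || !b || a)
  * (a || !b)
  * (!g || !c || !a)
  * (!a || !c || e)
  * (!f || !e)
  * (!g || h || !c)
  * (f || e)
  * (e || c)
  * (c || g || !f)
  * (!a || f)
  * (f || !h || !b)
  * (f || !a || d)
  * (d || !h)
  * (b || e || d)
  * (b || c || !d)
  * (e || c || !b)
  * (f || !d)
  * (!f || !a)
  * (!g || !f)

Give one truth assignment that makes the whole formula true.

a = False  b = False  c = True  d = True  e = False  f = True  g = False  h = False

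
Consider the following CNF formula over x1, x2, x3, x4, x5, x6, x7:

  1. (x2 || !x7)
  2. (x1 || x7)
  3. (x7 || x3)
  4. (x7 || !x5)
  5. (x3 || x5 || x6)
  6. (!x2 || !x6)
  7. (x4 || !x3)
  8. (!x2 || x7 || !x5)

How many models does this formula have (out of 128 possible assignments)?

11

Case analysis on x7 and x2:
  x7=T, x2=T: x1 free; 4 ways for (x3,x4,x5,x6) × 2^1 = 8.
  x7=T, x2=F: a clause becomes empty — 0.
  x7=F, x2=T: remaining (x1,x3,x4,x5,x6) ∈ {(T,T,T,F,F)} — 1.
  x7=F, x2=F: remaining (x1,x3,x4,x5,x6) ∈ {(T,T,T,F,F); (T,T,T,F,T)} — 2.
Total: 8 + 0 + 1 + 2 = 11.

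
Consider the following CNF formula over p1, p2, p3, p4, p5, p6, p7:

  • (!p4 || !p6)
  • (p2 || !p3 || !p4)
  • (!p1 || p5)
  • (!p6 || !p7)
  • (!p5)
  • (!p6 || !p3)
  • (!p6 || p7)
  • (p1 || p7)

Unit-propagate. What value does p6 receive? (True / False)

False

(!p5) stands alone — p5 = False.
From (p5 || !p1) and p5 = False: p1 = False.
(p1 || p7) with p1 = False leaves only p7, so p7 = True.
(!p6 || !p7): since p7 = True, the clause reduces to (!p6). p6 = False.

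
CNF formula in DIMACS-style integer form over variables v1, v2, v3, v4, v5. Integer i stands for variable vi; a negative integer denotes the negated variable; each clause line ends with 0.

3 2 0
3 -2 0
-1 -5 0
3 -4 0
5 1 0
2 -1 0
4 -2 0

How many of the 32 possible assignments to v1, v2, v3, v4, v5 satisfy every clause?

Satisfying assignments:
  v1=0 v2=0 v3=1 v4=0 v5=1
  v1=0 v2=0 v3=1 v4=1 v5=1
  v1=0 v2=1 v3=1 v4=1 v5=1
  v1=1 v2=1 v3=1 v4=1 v5=0
Count: 4.

4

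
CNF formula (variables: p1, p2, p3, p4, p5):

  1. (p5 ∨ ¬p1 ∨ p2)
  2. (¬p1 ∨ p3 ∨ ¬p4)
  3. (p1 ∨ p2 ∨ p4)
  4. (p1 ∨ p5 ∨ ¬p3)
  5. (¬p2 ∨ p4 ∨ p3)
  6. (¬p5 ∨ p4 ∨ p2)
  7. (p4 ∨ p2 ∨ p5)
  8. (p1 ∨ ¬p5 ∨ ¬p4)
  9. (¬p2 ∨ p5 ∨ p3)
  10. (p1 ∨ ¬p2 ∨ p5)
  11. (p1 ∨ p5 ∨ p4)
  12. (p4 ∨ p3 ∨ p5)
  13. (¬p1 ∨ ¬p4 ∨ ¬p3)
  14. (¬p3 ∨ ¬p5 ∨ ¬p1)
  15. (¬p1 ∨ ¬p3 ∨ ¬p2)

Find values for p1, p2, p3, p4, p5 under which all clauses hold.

p1 = F, p2 = T, p3 = T, p4 = F, p5 = T

Check each clause:
  1. (¬p1 ∨ p5 ∨ p2) — p2 is true.
  2. (¬p1 ∨ p3 ∨ ¬p4) — p3 is true.
  3. (p4 ∨ p2 ∨ p1) — p2 is true.
  4. (p1 ∨ ¬p3 ∨ p5) — p5 is true.
  5. (p3 ∨ ¬p2 ∨ p4) — p3 is true.
  6. (p4 ∨ ¬p5 ∨ p2) — p2 is true.
  7. (p5 ∨ p2 ∨ p4) — p2 is true.
  8. (¬p4 ∨ ¬p5 ∨ p1) — ¬p4 is true.
  9. (¬p2 ∨ p3 ∨ p5) — p3 is true.
  10. (p1 ∨ ¬p2 ∨ p5) — p5 is true.
  11. (p4 ∨ p1 ∨ p5) — p5 is true.
  12. (p4 ∨ p5 ∨ p3) — p3 is true.
  13. (¬p3 ∨ ¬p4 ∨ ¬p1) — ¬p4 is true.
  14. (¬p1 ∨ ¬p5 ∨ ¬p3) — ¬p1 is true.
  15. (¬p2 ∨ ¬p1 ∨ ¬p3) — ¬p1 is true.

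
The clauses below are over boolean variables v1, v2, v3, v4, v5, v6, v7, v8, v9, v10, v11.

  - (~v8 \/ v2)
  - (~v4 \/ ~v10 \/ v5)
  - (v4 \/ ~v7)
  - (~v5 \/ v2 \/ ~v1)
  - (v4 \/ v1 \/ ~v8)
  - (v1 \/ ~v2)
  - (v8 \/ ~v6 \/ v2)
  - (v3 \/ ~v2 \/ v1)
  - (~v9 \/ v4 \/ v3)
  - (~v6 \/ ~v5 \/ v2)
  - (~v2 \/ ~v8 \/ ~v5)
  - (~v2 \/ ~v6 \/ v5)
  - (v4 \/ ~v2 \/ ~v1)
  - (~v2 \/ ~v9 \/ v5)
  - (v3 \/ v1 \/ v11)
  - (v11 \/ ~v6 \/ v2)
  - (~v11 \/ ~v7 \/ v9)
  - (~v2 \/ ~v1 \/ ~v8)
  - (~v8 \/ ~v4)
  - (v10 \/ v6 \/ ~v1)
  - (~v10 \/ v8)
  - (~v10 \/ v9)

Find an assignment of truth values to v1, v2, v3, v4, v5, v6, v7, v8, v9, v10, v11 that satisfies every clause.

v1=1, v2=1, v3=1, v4=1, v5=1, v6=1, v7=0, v8=0, v9=0, v10=0, v11=0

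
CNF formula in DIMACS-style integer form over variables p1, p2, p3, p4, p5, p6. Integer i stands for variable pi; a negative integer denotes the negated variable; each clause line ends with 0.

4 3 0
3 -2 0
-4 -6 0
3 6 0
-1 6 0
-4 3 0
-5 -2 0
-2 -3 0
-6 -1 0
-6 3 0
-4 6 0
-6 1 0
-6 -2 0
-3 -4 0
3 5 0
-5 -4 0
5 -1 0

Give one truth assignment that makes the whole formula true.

p1 = F, p2 = F, p3 = T, p4 = F, p5 = T, p6 = F

p2 occurs only negated in the remaining clauses — set p2 = False.
Branch on p1: take p1 = False.
  then p6 is forced to False.
  then p3 is forced to True.
  then p4 is forced to False.
p5 is now unconstrained; take p5 = True.
Every clause has at least one true literal under this assignment.
Check each clause:
  1. (p4 | p3) — p3 is true.
  2. (~p2 | p3) — p3 is true.
  3. (~p4 | ~p6) — ~p6 is true.
  4. (p6 | p3) — p3 is true.
  5. (p6 | ~p1) — ~p1 is true.
  6. (p3 | ~p4) — p3 is true.
  7. (~p5 | ~p2) — ~p2 is true.
  8. (~p2 | ~p3) — ~p2 is true.
  9. (~p1 | ~p6) — ~p6 is true.
  10. (~p6 | p3) — ~p6 is true.
  11. (p6 | ~p4) — ~p4 is true.
  12. (~p6 | p1) — ~p6 is true.
  13. (~p2 | ~p6) — ~p6 is true.
  14. (~p3 | ~p4) — ~p4 is true.
  15. (p5 | p3) — p3 is true.
  16. (~p4 | ~p5) — ~p4 is true.
  17. (~p1 | p5) — p5 is true.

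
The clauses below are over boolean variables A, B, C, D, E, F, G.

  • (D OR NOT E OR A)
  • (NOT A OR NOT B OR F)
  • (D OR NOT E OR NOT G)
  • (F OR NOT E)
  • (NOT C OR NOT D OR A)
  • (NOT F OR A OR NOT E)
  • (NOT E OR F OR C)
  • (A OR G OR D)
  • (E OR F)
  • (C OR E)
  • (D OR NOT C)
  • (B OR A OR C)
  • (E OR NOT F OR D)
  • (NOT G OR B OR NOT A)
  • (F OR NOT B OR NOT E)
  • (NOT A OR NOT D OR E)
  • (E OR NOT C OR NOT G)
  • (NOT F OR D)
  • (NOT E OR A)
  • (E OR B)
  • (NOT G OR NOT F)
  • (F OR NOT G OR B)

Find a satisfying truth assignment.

Set A = True and propagate.
Set B = False and propagate.
  then G is forced to False.
  then E is forced to True.
  then F is forced to True.
  then D is forced to True.
C is now unconstrained; take C = False.

A = T, B = F, C = F, D = T, E = T, F = T, G = F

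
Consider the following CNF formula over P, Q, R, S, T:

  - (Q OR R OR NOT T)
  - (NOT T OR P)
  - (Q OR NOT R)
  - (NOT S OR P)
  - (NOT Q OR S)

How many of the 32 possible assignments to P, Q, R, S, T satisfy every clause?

7

The models are:
  P=0 Q=0 R=0 S=0 T=0
  P=1 Q=0 R=0 S=0 T=0
  P=1 Q=0 R=0 S=1 T=0
  P=1 Q=1 R=0 S=1 T=0
  P=1 Q=1 R=0 S=1 T=1
  P=1 Q=1 R=1 S=1 T=0
  P=1 Q=1 R=1 S=1 T=1
Count: 7.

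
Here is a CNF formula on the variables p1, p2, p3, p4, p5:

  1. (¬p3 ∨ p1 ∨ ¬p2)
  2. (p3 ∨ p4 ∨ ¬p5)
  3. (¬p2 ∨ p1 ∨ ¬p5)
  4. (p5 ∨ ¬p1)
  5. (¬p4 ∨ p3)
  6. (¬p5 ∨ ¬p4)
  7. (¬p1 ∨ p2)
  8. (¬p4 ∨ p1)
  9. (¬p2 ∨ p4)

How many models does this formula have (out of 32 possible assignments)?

The models are:
  p1=F p2=F p3=F p4=F p5=F
  p1=F p2=F p3=T p4=F p5=F
  p1=F p2=F p3=T p4=F p5=T
That's 3 in total.

3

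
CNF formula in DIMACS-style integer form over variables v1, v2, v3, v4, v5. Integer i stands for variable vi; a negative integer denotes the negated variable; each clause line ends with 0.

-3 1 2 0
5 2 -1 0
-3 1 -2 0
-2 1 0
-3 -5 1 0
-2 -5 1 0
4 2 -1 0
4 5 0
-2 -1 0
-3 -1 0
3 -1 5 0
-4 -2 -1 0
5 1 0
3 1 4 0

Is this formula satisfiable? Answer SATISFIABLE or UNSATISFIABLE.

SATISFIABLE

Set v1 = False and propagate.
  then v2 is forced to False.
  then v3 is forced to False.
  then v5 is forced to True.
  then v4 is forced to True.
So v1=False, v2=False, v3=False, v4=True, v5=True is a satisfying assignment.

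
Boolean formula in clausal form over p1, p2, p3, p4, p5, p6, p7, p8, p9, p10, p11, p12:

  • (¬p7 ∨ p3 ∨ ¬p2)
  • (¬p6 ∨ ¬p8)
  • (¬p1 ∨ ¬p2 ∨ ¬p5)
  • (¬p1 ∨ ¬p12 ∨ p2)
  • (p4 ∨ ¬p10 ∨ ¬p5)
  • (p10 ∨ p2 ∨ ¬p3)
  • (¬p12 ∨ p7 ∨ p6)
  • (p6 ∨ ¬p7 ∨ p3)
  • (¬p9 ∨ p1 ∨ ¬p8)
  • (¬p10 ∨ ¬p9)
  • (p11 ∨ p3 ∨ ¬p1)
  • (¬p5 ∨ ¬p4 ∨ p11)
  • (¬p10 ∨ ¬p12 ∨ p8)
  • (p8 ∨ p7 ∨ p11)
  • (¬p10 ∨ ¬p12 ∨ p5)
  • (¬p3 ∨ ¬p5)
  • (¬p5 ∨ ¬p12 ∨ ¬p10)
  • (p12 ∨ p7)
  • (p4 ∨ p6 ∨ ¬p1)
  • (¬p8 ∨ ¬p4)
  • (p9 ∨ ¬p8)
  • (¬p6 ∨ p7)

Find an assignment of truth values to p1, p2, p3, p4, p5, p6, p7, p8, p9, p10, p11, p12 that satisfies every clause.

p1 = False, p2 = True, p3 = True, p4 = True, p5 = False, p6 = False, p7 = True, p8 = False, p9 = False, p10 = True, p11 = True, p12 = False

Pure literal: p11 appears only positively; assign p11 = True.
Set p1 = False and propagate.
The remaining clauses are satisfied by p2 = True, p3 = True, p4 = True, p5 = False, p6 = False, p7 = True, p8 = False, p9 = False, p10 = True, p12 = False.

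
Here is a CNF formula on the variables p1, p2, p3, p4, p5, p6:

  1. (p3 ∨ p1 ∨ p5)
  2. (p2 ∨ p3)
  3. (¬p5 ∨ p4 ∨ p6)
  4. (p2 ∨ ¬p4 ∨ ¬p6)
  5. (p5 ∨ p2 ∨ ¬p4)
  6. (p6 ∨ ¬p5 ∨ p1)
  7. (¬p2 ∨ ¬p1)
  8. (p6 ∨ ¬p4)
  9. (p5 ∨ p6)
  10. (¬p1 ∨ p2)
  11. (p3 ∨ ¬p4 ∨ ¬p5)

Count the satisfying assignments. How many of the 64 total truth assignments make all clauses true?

Case analysis on p5 and p2:
  p5=1, p2=1: remaining (p1,p3,p4,p6) ∈ {(0,0,0,1); (0,1,0,1); (0,1,1,1)} — 3.
  p5=1, p2=0: remaining (p1,p3,p4,p6) ∈ {(0,1,0,1)} — 1.
  p5=0, p2=1: remaining (p1,p3,p4,p6) ∈ {(0,1,0,1); (0,1,1,1)} — 2.
  p5=0, p2=0: remaining (p1,p3,p4,p6) ∈ {(0,1,0,1)} — 1.
Total: 3 + 1 + 2 + 1 = 7.

7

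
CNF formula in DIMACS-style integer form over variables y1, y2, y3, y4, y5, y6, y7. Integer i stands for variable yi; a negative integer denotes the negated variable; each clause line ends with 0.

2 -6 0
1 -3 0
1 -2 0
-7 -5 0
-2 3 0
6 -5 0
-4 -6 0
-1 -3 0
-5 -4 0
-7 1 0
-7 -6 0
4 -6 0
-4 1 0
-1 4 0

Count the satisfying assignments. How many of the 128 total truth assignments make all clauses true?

The models are:
  y1=F y2=F y3=F y4=F y5=F y6=F y7=F
  y1=T y2=F y3=F y4=T y5=F y6=F y7=F
  y1=T y2=F y3=F y4=T y5=F y6=F y7=T
That's 3 in total.

3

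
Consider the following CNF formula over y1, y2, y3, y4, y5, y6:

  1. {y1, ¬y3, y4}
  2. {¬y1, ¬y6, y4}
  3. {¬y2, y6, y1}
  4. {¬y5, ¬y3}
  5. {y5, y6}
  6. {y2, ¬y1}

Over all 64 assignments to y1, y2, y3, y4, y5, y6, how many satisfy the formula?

Split on y1, then y6.
  y1=T, y6=T: remaining (y2,y3,y4,y5) ∈ {(T,F,T,F); (T,F,T,T); (T,T,T,F)} — 3.
  y1=T, y6=F: remaining (y2,y3,y4,y5) ∈ {(T,F,F,T); (T,F,T,T)} — 2.
  y1=F, y6=T: y2 free; 5 ways for (y3,y4,y5) × 2^1 = 10.
  y1=F, y6=F: remaining (y2,y3,y4,y5) ∈ {(F,F,F,T); (F,F,T,T)} — 2.
Total: 3 + 2 + 10 + 2 = 17.

17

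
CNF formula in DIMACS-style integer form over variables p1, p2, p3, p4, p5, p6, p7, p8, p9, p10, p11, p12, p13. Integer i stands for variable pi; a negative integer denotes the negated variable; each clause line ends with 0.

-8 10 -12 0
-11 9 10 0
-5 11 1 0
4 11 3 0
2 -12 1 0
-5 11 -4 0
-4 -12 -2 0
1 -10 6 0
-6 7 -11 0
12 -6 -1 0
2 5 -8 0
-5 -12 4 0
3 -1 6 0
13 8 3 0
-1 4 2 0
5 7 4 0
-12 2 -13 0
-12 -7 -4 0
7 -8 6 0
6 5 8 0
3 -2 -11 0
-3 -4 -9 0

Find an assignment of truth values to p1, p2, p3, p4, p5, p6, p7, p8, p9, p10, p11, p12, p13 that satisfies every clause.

p1 = F, p2 = T, p3 = T, p4 = F, p5 = F, p6 = T, p7 = T, p8 = F, p9 = F, p10 = F, p11 = F, p12 = T, p13 = T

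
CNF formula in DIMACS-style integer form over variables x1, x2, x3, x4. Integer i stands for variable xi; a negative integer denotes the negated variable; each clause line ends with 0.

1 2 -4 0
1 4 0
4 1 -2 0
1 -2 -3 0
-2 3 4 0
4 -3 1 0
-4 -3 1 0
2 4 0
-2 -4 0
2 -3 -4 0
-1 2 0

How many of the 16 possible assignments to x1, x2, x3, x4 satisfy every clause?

Satisfying assignments:
  x1=1 x2=1 x3=1 x4=0
That's 1 in total.

1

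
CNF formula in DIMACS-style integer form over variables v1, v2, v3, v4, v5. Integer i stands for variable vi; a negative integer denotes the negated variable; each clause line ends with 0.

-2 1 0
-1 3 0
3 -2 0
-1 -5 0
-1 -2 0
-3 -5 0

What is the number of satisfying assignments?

8

The models are:
  v1=0 v2=0 v3=0 v4=0 v5=0
  v1=0 v2=0 v3=0 v4=0 v5=1
  v1=0 v2=0 v3=0 v4=1 v5=0
  v1=0 v2=0 v3=0 v4=1 v5=1
  v1=0 v2=0 v3=1 v4=0 v5=0
  v1=0 v2=0 v3=1 v4=1 v5=0
  v1=1 v2=0 v3=1 v4=0 v5=0
  v1=1 v2=0 v3=1 v4=1 v5=0
That's 8 in total.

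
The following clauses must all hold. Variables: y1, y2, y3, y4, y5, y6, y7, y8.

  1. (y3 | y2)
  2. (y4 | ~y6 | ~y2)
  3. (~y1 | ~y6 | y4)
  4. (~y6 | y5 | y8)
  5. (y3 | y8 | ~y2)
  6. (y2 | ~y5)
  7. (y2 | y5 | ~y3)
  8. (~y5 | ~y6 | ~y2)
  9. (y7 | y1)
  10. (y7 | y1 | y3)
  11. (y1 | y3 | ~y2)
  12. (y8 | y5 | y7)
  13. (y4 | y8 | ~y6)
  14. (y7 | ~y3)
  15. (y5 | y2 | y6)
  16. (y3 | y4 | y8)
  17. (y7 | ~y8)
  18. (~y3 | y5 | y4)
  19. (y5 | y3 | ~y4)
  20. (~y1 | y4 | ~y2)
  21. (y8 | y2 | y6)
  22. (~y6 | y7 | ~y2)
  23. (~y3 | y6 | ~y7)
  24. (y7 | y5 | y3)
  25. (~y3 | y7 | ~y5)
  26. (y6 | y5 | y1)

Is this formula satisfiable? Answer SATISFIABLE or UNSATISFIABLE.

SATISFIABLE

Set y1 = True and propagate.
Try y2 = True.
  then y4 is forced to True.
Try y3 = False.
  then y8 is forced to True.
  then y7 is forced to True.
  then y5 is forced to True.
  then y6 is forced to False.
So y1=T, y2=T, y3=F, y4=T, y5=T, y6=F, y7=T, y8=T is a satisfying assignment.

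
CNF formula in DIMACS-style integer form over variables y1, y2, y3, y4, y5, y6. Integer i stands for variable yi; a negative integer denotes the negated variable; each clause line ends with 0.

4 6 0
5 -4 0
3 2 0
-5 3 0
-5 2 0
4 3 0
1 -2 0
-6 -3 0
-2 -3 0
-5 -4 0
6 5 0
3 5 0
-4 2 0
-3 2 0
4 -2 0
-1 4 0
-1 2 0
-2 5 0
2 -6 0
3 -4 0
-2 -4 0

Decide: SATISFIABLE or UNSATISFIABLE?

y2 = True:
  propagation gives y1=True, y3=False, y5=False; an empty clause results — contradiction.
y2 = False:
  propagation gives y3=True; an empty clause results — contradiction.
Every branch closes, so no satisfying assignment exists.

UNSATISFIABLE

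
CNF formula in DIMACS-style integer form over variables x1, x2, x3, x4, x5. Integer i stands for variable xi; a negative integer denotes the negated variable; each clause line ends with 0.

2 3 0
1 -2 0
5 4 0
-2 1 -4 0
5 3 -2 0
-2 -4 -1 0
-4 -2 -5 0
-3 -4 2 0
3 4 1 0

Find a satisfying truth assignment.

x1=T, x2=T, x3=F, x4=F, x5=T

Set x1 = True and propagate.
Set x2 = True and propagate.
  then x4 is forced to False.
  then x5 is forced to True.
x3 is now unconstrained; take x3 = False.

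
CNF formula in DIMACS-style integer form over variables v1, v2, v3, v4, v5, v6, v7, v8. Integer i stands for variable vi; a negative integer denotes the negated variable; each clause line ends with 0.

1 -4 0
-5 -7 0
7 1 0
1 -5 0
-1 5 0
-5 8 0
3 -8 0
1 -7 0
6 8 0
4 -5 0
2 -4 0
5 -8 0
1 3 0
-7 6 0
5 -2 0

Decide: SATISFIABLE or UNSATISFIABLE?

SATISFIABLE

Pure literal: v3 appears only positively; assign v3 = True.
v6 occurs only positively in the remaining clauses — set v6 = True.
Try v1 = True.
  then v5 is forced to True.
  then v7 is forced to False.
  then v8 is forced to True.
  then v4 is forced to True.
  then v2 is forced to True.
So v1=True, v2=True, v3=True, v4=True, v5=True, v6=True, v7=False, v8=True is a satisfying assignment.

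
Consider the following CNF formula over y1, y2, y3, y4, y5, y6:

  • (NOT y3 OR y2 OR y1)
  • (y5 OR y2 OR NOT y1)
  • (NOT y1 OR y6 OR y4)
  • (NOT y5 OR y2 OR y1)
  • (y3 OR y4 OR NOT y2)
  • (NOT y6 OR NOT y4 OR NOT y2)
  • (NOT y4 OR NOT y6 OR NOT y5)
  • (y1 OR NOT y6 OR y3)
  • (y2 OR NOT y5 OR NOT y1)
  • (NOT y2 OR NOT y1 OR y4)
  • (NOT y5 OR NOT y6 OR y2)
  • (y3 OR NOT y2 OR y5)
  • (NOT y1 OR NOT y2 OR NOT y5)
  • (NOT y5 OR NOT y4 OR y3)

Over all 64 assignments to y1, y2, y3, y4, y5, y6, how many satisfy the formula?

9

Split on y2, then y1.
  y2=T, y1=T: remaining (y3,y4,y5,y6) ∈ {(T,T,F,F)} — 1.
  y2=T, y1=F: y5 free; 3 ways for (y3,y4,y6) × 2^1 = 6.
  y2=F, y1=T: a clause becomes empty — 0.
  y2=F, y1=F: remaining (y3,y4,y5,y6) ∈ {(F,F,F,F); (F,T,F,F)} — 2.
Total: 1 + 6 + 0 + 2 = 9.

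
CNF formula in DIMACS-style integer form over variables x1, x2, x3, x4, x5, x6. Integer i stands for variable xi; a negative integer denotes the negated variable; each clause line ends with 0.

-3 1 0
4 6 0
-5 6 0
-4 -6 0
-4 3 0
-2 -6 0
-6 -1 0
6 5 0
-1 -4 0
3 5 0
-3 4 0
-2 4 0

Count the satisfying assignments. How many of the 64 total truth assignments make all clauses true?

1

Satisfying assignments:
  x1=0 x2=0 x3=0 x4=0 x5=1 x6=1
Count: 1.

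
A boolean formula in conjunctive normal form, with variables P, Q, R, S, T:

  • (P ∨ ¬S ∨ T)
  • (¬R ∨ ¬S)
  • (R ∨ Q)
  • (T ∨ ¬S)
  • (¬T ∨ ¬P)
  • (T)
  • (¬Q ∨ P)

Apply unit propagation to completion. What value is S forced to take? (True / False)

Unit clause (T) sets T = True.
In (¬T ∨ ¬P), ¬T is now false; ¬P must hold, so P = False.
In (¬Q ∨ P), P is now false; ¬Q must hold, so Q = False.
(Q ∨ R): since Q = False, the clause reduces to (R). R = True.
In (¬R ∨ ¬S), ¬R is now false; ¬S must hold, so S = False.

False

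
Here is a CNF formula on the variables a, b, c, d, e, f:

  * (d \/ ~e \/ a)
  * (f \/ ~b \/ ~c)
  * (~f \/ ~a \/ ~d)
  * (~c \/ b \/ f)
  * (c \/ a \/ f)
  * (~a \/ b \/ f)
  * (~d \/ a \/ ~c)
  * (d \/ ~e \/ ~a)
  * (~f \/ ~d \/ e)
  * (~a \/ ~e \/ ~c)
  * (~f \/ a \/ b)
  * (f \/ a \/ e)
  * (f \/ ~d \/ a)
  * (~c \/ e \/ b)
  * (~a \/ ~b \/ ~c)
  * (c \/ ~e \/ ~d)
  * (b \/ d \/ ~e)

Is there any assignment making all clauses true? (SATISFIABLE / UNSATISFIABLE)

Set a = False and propagate.
Branch on b: take b = True.
The remaining clauses are satisfied by c = True, d = False, e = False, f = True.
So a=0  b=1  c=1  d=0  e=0  f=1 is a satisfying assignment.

SATISFIABLE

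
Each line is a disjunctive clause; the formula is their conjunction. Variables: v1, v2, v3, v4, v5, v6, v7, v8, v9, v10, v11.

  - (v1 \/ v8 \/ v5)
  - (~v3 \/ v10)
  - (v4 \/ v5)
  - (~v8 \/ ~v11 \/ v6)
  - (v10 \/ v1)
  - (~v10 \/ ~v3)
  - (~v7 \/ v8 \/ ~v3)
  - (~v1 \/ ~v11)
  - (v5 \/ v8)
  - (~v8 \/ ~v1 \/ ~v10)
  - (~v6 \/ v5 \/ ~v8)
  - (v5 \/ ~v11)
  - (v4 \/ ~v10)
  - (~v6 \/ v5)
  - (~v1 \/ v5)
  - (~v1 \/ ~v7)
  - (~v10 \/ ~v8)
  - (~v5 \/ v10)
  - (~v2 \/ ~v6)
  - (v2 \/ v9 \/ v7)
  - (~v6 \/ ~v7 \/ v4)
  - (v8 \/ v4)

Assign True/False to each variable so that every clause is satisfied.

Pure literal: v3 appears only negated; assign v3 = False.
Pure literal: v4 appears only positively; assign v4 = True.
Try v1 = True.
  then v11 is forced to False.
  then v5 is forced to True.
  then v7 is forced to False.
  then v10 is forced to True.
  then v8 is forced to False.
The remaining clauses are satisfied by v2 = False, v6 = True, v9 = True.
Every clause has at least one true literal under this assignment.

v1=T, v2=F, v3=F, v4=T, v5=T, v6=T, v7=F, v8=F, v9=T, v10=T, v11=F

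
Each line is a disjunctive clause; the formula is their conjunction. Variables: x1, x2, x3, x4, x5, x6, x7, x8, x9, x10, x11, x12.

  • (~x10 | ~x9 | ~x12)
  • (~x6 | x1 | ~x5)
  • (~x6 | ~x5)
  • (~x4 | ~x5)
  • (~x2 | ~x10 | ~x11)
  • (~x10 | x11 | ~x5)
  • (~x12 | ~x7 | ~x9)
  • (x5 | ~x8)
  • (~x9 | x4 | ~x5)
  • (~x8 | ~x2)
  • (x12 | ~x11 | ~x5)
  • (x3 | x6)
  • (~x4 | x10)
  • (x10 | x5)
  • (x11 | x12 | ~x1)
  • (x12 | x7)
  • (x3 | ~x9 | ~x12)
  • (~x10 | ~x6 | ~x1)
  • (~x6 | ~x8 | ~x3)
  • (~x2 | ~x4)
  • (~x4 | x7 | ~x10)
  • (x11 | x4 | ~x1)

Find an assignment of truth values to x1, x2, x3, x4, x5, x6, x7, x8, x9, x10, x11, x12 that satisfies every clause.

x1 = False, x2 = False, x3 = True, x4 = False, x5 = False, x6 = False, x7 = True, x8 = False, x9 = False, x10 = True, x11 = True, x12 = False

Check each clause:
  1. (~x12 | ~x9 | ~x10) — ~x12 is true.
  2. (~x6 | x1 | ~x5) — ~x6 is true.
  3. (~x5 | ~x6) — ~x6 is true.
  4. (~x4 | ~x5) — ~x5 is true.
  5. (~x11 | ~x10 | ~x2) — ~x2 is true.
  6. (~x10 | ~x5 | x11) — x11 is true.
  7. (~x9 | ~x7 | ~x12) — ~x12 is true.
  8. (~x8 | x5) — ~x8 is true.
  9. (~x5 | ~x9 | x4) — ~x5 is true.
  10. (~x8 | ~x2) — ~x8 is true.
  11. (~x5 | ~x11 | x12) — ~x5 is true.
  12. (x6 | x3) — x3 is true.
  13. (~x4 | x10) — x10 is true.
  14. (x5 | x10) — x10 is true.
  15. (x11 | ~x1 | x12) — x11 is true.
  16. (x12 | x7) — x7 is true.
  17. (~x9 | x3 | ~x12) — x3 is true.
  18. (~x10 | ~x6 | ~x1) — ~x6 is true.
  19. (~x8 | ~x6 | ~x3) — ~x8 is true.
  20. (~x2 | ~x4) — ~x4 is true.
  21. (~x10 | ~x4 | x7) — ~x4 is true.
  22. (x4 | ~x1 | x11) — x11 is true.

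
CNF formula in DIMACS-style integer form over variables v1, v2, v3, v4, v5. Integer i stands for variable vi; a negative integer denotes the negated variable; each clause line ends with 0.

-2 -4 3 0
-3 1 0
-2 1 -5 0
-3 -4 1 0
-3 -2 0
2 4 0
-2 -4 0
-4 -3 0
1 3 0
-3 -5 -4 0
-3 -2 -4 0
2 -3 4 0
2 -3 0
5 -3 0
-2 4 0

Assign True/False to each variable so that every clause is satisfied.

v1 = T  v2 = F  v3 = F  v4 = T  v5 = F

v1 occurs only positively in the remaining clauses — set v1 = True.
Set v2 = False and propagate.
  then v4 is forced to True.
  then v3 is forced to False.
v5 is now unconstrained; take v5 = False.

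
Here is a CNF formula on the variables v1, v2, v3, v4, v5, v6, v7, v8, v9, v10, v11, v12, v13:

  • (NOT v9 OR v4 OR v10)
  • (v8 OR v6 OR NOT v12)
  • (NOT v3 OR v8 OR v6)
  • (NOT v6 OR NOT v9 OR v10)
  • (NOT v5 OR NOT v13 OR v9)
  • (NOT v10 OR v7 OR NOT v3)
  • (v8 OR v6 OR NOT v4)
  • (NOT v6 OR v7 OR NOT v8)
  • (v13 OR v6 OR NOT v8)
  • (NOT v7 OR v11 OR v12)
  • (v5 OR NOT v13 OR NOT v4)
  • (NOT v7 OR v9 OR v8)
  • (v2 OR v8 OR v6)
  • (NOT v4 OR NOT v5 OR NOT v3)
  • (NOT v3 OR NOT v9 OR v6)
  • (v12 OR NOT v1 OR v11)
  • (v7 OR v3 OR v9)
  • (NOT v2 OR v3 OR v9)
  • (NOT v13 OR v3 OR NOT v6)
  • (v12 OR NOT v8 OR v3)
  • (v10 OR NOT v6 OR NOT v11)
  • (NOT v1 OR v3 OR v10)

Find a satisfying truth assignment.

Branch on v1: take v1 = True.
The remaining clauses are satisfied by v2 = False, v3 = True, v4 = False, v5 = True, v6 = True, v7 = True, v8 = True, v9 = True, v10 = True, v11 = True, v12 = True, v13 = False.

v1=T, v2=F, v3=T, v4=F, v5=T, v6=T, v7=T, v8=T, v9=T, v10=T, v11=T, v12=T, v13=F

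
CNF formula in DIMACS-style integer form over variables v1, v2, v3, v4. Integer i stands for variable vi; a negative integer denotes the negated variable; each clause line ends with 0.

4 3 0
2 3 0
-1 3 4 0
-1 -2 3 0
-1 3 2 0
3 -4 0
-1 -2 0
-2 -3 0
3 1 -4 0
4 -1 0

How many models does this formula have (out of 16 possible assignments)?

3

The models are:
  v1=F v2=F v3=T v4=F
  v1=F v2=F v3=T v4=T
  v1=T v2=F v3=T v4=T
Count: 3.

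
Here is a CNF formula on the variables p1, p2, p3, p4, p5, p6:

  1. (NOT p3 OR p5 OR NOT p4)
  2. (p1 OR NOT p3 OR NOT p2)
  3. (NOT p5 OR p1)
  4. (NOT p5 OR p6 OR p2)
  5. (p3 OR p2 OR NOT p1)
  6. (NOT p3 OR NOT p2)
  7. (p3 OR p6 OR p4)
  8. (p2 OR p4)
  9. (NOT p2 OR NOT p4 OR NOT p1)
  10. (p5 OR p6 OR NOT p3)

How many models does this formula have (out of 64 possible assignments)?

Case analysis on p2 and p3:
  p2=1, p3=1: a clause becomes empty — 0.
  p2=1, p3=0: 5 of the 16 assignments to (p1,p4,p5,p6) work.
  p2=0, p3=1: remaining (p1,p4,p5,p6) ∈ {(1,1,1,1)} — 1.
  p2=0, p3=0: remaining (p1,p4,p5,p6) ∈ {(0,1,0,0); (0,1,0,1)} — 2.
Total: 0 + 5 + 1 + 2 = 8.

8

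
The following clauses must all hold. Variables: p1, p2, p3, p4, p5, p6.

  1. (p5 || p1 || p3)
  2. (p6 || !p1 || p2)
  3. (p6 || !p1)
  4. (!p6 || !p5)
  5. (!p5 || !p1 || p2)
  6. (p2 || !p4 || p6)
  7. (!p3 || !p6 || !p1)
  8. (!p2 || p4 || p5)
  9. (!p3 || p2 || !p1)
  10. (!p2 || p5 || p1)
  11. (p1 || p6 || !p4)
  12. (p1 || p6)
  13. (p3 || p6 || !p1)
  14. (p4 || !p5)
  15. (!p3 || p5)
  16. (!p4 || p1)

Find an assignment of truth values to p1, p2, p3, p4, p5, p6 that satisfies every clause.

Set p1 = True and propagate.
  then p6 is forced to True.
  then p5 is forced to False.
  then p3 is forced to False.
The remaining clauses are satisfied by p2 = False, p4 = True.
Every clause has at least one true literal under this assignment.

p1=True, p2=False, p3=False, p4=True, p5=False, p6=True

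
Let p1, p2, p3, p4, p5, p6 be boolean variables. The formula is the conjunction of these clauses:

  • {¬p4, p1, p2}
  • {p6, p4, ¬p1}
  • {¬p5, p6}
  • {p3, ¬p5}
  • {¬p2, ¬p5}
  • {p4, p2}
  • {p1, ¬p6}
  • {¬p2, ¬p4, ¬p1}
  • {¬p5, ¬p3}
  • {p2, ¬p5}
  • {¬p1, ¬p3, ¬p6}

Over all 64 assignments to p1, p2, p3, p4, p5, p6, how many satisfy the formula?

8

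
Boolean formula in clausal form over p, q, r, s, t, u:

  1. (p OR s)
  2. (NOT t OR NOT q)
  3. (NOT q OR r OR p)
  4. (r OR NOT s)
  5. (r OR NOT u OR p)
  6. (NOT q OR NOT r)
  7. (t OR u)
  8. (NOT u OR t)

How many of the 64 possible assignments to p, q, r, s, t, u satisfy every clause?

8

Split on r, then p.
  r=T, p=T: remaining (q,s,t,u) ∈ {(F,F,T,F); (F,F,T,T); (F,T,T,F); (F,T,T,T)} — 4.
  r=T, p=F: remaining (q,s,t,u) ∈ {(F,T,T,F); (F,T,T,T)} — 2.
  r=F, p=T: remaining (q,s,t,u) ∈ {(F,F,T,F); (F,F,T,T)} — 2.
  r=F, p=F: a clause becomes empty — 0.
Total: 4 + 2 + 2 + 0 = 8.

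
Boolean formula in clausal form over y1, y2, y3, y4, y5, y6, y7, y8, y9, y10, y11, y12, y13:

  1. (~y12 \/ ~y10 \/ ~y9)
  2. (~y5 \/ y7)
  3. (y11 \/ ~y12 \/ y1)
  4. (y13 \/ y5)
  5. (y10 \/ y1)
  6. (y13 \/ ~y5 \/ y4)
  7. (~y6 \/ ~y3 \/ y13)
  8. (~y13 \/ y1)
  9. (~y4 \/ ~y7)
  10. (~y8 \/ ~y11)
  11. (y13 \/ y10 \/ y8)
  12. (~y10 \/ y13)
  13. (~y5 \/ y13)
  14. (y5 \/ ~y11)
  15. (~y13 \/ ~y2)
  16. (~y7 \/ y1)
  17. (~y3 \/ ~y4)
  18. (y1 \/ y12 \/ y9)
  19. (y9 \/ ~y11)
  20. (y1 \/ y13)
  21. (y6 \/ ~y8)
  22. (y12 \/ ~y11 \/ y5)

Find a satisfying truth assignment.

y1 = 1, y2 = 0, y3 = 1, y4 = 0, y5 = 0, y6 = 1, y7 = 1, y8 = 1, y9 = 0, y10 = 0, y11 = 0, y12 = 0, y13 = 1

y1 occurs only positively in the remaining clauses — set y1 = True.
Pure literal: y2 appears only negated; assign y2 = False.
Branch on y3: take y3 = True.
  then y4 is forced to False.
For the remaining variables, y5 = False, y6 = True, y7 = True, y8 = True, y9 = False, y10 = False, y11 = False, y12 = False, y13 = True works.
Every clause has at least one true literal under this assignment.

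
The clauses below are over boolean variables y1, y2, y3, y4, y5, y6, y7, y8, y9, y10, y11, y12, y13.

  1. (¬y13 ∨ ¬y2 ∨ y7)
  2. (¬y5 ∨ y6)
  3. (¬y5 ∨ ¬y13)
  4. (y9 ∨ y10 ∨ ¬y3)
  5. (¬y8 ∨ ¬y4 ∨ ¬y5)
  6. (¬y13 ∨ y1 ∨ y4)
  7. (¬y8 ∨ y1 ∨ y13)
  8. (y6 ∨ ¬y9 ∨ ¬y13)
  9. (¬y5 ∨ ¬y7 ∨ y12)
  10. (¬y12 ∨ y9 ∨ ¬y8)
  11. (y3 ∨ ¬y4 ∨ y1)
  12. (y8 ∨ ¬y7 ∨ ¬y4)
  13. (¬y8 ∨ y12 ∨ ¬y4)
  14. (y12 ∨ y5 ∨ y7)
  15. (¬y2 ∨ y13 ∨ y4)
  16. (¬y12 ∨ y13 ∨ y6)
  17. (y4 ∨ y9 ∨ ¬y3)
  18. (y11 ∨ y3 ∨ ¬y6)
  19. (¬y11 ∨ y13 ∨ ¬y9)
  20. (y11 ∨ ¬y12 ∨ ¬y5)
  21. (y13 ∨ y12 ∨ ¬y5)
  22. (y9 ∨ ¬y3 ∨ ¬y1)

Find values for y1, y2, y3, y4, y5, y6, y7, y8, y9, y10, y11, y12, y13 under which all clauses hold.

y1 = True, y2 = False, y3 = False, y4 = True, y5 = False, y6 = False, y7 = False, y8 = False, y9 = False, y10 = True, y11 = False, y12 = True, y13 = True

Pure literal: y2 appears only negated; assign y2 = False.
y10 occurs only positively in the remaining clauses — set y10 = True.
Set y1 = True and propagate.
For the remaining variables, y3 = False, y4 = True, y5 = False, y6 = False, y7 = False, y8 = False, y9 = False, y11 = False, y12 = True, y13 = True works.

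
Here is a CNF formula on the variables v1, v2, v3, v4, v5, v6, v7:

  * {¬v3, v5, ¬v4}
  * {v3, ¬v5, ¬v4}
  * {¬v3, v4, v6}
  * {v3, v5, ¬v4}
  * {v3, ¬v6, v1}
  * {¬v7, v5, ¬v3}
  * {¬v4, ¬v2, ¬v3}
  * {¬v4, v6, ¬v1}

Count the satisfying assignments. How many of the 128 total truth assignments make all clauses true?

42

Case analysis on v3 and v4:
  v3=T, v4=T: v7 free; 3 ways for (v1,v2,v5,v6) × 2^1 = 6.
  v3=T, v4=F: v1, v2 free; 3 ways for (v5,v6,v7) × 2^2 = 12.
  v3=F, v4=T: a clause becomes empty — 0.
  v3=F, v4=F: v2, v5, v7 free; 3 ways for (v1,v6) × 2^3 = 24.
Total: 6 + 12 + 0 + 24 = 42.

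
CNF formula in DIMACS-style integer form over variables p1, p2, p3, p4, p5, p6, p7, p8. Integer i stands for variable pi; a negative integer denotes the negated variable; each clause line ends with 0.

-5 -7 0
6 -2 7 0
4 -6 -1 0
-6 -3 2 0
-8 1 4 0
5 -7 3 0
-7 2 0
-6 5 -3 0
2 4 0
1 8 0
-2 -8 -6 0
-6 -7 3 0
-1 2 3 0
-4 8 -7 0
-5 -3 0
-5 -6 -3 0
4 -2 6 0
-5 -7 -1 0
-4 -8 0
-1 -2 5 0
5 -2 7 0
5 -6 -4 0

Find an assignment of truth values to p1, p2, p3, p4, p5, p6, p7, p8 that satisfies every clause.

p1=1, p2=1, p3=0, p4=1, p5=1, p6=1, p7=0, p8=0

Branch on p1: take p1 = True.
Branch on p2: take p2 = True.
  then p5 is forced to True.
  then p7 is forced to False.
  then p6 is forced to True.
  then p4 is forced to True.
  then p8 is forced to False.
  then p3 is forced to False.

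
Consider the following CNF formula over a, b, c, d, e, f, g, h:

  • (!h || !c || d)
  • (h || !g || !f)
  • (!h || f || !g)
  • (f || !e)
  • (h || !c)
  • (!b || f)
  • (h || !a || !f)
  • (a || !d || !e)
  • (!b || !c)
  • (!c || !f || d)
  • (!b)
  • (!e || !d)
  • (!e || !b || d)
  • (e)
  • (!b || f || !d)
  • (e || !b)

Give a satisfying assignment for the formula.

a=F, b=F, c=F, d=F, e=T, f=T, g=T, h=T

Check each clause:
  1. (!c || !h || d) — !c is true.
  2. (h || !f || !g) — h is true.
  3. (!h || !g || f) — f is true.
  4. (!e || f) — f is true.
  5. (!c || h) — h is true.
  6. (f || !b) — f is true.
  7. (!a || h || !f) — h is true.
  8. (!d || !e || a) — !d is true.
  9. (!b || !c) — !c is true.
  10. (d || !c || !f) — !c is true.
  11. (!b) — !b is true.
  12. (!e || !d) — !d is true.
  13. (!e || d || !b) — !b is true.
  14. (e) — e is true.
  15. (f || !d || !b) — !d is true.
  16. (e || !b) — e is true.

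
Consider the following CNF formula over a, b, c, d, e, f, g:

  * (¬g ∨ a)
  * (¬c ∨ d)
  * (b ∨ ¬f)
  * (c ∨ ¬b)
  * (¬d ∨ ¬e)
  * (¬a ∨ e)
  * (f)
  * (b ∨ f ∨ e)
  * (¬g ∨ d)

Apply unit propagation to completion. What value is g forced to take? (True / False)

False

(f) is a unit clause: f = True.
In (b ∨ ¬f), ¬f is now false; b must hold, so b = True.
(c ∨ ¬b): since b = True, the clause reduces to (c). c = True.
(¬c ∨ d) with c = True leaves only d, so d = True.
From (¬e ∨ ¬d) and d = True: e = False.
In (¬a ∨ e), e is now false; ¬a must hold, so a = False.
In (¬g ∨ a), a is now false; ¬g must hold, so g = False.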